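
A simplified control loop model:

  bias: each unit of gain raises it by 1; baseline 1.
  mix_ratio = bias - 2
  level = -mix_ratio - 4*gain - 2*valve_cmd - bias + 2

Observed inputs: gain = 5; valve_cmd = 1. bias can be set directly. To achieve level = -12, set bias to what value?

bias = -3

Intervening on bias fixes its value directly, overriding its dependence on gain.
Substituting into the level equation gives level = -2*bias - 18.
Solve -2*bias - 18 = -12: bias = (-12 + 18) / -2 = -3.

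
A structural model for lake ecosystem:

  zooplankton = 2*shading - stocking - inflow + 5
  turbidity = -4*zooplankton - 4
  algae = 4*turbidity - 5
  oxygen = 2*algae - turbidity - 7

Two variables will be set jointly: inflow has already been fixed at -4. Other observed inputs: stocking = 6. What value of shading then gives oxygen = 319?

With inflow held at -4:
Substituting into the zooplankton equation gives zooplankton = 2*shading + 3.
turbidity becomes -8*shading - 16.
Substituting into the algae equation gives algae = -32*shading - 69.
So oxygen = -56*shading - 129.
Solve -56*shading - 129 = 319: shading = (319 + 129) / -56 = -8.

shading = -8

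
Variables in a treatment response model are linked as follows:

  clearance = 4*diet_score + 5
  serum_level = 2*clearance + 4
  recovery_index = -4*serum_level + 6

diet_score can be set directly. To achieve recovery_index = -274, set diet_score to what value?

diet_score = 7

Substituting into the serum_level equation gives serum_level = 8*diet_score + 14.
So recovery_index = -32*diet_score - 50.
Solve -32*diet_score - 50 = -274: diet_score = (-274 + 50) / -32 = 7.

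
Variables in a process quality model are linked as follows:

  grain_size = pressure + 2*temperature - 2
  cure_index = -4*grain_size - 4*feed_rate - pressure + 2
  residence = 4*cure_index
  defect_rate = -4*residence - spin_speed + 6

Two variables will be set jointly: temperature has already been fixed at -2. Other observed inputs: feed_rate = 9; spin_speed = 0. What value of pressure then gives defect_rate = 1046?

With temperature held at -2:
Substituting into the grain_size equation gives grain_size = pressure - 6.
Substituting into the cure_index equation gives cure_index = -5*pressure - 10.
residence becomes -20*pressure - 40.
This gives defect_rate = 80*pressure + 166.
Solve 80*pressure + 166 = 1046: pressure = (1046 - 166) / 80 = 11.

pressure = 11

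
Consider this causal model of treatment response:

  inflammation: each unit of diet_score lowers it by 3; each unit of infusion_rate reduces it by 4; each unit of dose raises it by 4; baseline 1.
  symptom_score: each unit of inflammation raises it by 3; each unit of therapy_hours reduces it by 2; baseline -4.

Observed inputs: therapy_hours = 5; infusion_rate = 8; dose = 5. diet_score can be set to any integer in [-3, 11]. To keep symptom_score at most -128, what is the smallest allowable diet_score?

diet_score = 9

Substituting into the inflammation equation gives inflammation = -3*diet_score - 11.
Substituting into the symptom_score equation gives symptom_score = -9*diet_score - 47.
Require -9*diet_score - 47 ≤ -128, so diet_score ≥ 9.
The smallest integer in [-3, 11] satisfying this is 9.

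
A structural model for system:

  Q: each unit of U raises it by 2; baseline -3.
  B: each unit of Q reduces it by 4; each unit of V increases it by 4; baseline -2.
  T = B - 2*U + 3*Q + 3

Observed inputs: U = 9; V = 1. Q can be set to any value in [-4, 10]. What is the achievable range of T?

-23 to -9

Intervening on Q fixes its value directly, overriding its dependence on U.
Substituting into the B equation gives B = -4*Q + 2.
Substituting into the T equation gives T = -Q - 13.
Linear in Q, so extremes are at the endpoints: Q = -4 gives T = -9; Q = 10 gives T = -23.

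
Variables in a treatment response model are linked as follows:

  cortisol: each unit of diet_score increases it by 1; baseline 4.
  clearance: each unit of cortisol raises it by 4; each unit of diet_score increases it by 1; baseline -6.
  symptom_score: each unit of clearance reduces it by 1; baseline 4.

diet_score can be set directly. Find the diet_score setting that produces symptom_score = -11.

diet_score = 1

Substituting into the clearance equation gives clearance = 5*diet_score + 10.
So symptom_score = -5*diet_score - 6.
Solve -5*diet_score - 6 = -11: diet_score = (-11 + 6) / -5 = 1.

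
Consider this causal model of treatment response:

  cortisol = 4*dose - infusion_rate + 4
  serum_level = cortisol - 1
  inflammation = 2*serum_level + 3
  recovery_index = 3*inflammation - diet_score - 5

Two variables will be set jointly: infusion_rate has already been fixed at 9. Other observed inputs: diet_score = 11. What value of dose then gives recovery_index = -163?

dose = -5

With infusion_rate held at 9:
Substituting into the cortisol equation gives cortisol = 4*dose - 5.
Substituting into the serum_level equation gives serum_level = 4*dose - 6.
Substituting into the inflammation equation gives inflammation = 8*dose - 9.
recovery_index becomes 24*dose - 43.
Solve 24*dose - 43 = -163: dose = (-163 + 43) / 24 = -5.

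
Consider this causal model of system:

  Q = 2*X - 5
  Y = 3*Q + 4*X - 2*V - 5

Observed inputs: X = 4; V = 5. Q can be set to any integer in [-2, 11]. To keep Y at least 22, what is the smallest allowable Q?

Intervening on Q fixes its value directly, overriding its dependence on X.
Substituting into the Y equation gives Y = 3*Q + 1.
Require 3*Q + 1 ≥ 22, so Q ≥ 7.
The smallest integer in [-2, 11] satisfying this is 7.

Q = 7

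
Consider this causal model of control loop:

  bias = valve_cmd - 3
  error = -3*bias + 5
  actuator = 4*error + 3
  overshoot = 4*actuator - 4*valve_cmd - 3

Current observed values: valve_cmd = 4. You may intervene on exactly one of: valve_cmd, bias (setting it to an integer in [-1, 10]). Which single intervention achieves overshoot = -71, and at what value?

set bias = 3

Intervening on valve_cmd: overshoot = -52*valve_cmd + 233. Reaching -71 requires valve_cmd = 76/13, not an integer.
Intervening on bias: with other inputs at their observed values, overshoot = -48*bias + 73. Solving for -71 gives bias = 3, within [-1, 10].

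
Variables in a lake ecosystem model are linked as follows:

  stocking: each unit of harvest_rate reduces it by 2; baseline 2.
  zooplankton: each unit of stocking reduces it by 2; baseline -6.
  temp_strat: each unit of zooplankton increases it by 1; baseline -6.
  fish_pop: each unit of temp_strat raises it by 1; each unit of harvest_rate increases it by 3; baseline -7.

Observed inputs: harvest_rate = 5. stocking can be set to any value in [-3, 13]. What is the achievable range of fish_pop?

Intervening on stocking fixes its value directly, overriding its dependence on harvest_rate.
Substituting into the temp_strat equation gives temp_strat = -2*stocking - 12.
fish_pop becomes -2*stocking - 4.
Linear in stocking, so extremes are at the endpoints: stocking = -3 gives fish_pop = 2; stocking = 13 gives fish_pop = -30.

-30 to 2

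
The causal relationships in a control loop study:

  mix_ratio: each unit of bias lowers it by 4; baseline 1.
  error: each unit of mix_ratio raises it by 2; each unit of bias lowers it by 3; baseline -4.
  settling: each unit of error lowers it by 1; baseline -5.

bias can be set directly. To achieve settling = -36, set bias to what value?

Substituting into the error equation gives error = -11*bias - 2.
This gives settling = 11*bias - 3.
Solve 11*bias - 3 = -36: bias = (-36 + 3) / 11 = -3.

bias = -3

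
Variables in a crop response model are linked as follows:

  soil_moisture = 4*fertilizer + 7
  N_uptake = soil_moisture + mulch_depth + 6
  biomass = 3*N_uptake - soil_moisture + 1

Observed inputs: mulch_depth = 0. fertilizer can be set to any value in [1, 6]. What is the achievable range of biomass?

41 to 81

Substituting into the N_uptake equation gives N_uptake = 4*fertilizer + 13.
Substituting into the biomass equation gives biomass = 8*fertilizer + 33.
Linear in fertilizer, so extremes are at the endpoints: fertilizer = 1 gives biomass = 41; fertilizer = 6 gives biomass = 81.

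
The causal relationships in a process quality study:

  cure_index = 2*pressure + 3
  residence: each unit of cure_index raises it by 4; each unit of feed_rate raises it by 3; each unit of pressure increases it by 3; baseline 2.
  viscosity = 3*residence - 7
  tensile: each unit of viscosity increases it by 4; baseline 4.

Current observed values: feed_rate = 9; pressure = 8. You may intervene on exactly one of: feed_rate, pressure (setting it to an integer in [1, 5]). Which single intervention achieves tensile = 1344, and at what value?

Intervening on feed_rate: with other inputs at their observed values, tensile = 36*feed_rate + 1200. Solving for 1344 gives feed_rate = 4, within [1, 5].
Intervening on pressure: tensile = 132*pressure + 468. Reaching 1344 requires pressure = 73/11, not an integer.

set feed_rate = 4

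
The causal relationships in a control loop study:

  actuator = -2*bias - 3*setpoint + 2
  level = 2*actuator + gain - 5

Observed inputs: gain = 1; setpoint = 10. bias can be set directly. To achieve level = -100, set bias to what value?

bias = 10

Substituting into the actuator equation gives actuator = -2*bias - 28.
This gives level = -4*bias - 60.
Solve -4*bias - 60 = -100: bias = (-100 + 60) / -4 = 10.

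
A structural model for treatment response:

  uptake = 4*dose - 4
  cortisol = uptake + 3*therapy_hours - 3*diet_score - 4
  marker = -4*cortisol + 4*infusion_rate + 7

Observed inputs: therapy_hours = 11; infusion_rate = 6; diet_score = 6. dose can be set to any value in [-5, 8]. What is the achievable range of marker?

-125 to 83

Substituting into the cortisol equation gives cortisol = 4*dose + 7.
Substituting into the marker equation gives marker = -16*dose + 3.
Linear in dose, so extremes are at the endpoints: dose = -5 gives marker = 83; dose = 8 gives marker = -125.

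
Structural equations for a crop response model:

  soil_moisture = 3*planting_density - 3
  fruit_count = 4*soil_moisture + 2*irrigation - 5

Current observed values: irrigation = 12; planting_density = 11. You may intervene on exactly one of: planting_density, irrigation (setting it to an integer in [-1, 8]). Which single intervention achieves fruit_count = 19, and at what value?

set planting_density = 1

Intervening on planting_density: with other inputs at their observed values, fruit_count = 12*planting_density + 7. Solving for 19 gives planting_density = 1, within [-1, 8].
Intervening on irrigation: fruit_count = 2*irrigation + 115. Reaching 19 requires irrigation = -48, outside [-1, 8].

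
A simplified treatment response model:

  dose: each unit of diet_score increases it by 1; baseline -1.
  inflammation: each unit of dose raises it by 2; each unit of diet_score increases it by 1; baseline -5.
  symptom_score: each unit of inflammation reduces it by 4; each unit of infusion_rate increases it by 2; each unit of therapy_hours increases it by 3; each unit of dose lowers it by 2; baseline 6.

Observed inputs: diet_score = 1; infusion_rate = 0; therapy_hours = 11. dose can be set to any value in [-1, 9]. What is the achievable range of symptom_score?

-35 to 65

Intervening on dose fixes its value directly, overriding its dependence on diet_score.
Substituting into the inflammation equation gives inflammation = 2*dose - 4.
symptom_score becomes -10*dose + 55.
Linear in dose, so extremes are at the endpoints: dose = -1 gives symptom_score = 65; dose = 9 gives symptom_score = -35.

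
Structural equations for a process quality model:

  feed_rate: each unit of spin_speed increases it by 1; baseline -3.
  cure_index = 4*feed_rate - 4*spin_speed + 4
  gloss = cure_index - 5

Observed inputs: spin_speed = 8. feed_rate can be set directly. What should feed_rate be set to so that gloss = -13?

Intervening on feed_rate fixes its value directly, overriding its dependence on spin_speed.
Substituting into the cure_index equation gives cure_index = 4*feed_rate - 28.
So gloss = 4*feed_rate - 33.
Solve 4*feed_rate - 33 = -13: feed_rate = (-13 + 33) / 4 = 5.

feed_rate = 5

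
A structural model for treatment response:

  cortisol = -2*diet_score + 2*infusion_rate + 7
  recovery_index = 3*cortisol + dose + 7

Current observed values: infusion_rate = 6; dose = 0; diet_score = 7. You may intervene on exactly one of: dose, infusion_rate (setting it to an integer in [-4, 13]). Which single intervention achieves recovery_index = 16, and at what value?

Intervening on dose: recovery_index = dose + 22. Reaching 16 requires dose = -6, outside [-4, 13].
Intervening on infusion_rate: with other inputs at their observed values, recovery_index = 6*infusion_rate - 14. Solving for 16 gives infusion_rate = 5, within [-4, 13].

set infusion_rate = 5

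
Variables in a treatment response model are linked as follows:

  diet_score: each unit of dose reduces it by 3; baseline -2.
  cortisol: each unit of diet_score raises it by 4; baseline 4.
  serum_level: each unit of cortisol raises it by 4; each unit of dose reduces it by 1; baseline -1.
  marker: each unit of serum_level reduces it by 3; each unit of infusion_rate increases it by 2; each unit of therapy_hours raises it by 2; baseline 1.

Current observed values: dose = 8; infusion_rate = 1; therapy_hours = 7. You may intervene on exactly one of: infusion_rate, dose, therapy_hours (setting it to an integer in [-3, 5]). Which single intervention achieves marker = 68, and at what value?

set dose = 0

Intervening on infusion_rate: marker = 2*infusion_rate + 1242. Reaching 68 requires infusion_rate = -587, outside [-3, 5].
Intervening on dose: with other inputs at their observed values, marker = 147*dose + 68. Solving for 68 gives dose = 0, within [-3, 5].
Intervening on therapy_hours: marker = 2*therapy_hours + 1230. Reaching 68 requires therapy_hours = -581, outside [-3, 5].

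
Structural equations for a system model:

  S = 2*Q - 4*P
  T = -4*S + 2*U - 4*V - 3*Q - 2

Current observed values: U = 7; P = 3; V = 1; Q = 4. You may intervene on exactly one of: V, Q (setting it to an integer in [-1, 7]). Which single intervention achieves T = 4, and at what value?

set V = 3

Intervening on V: with other inputs at their observed values, T = -4*V + 16. Solving for 4 gives V = 3, within [-1, 7].
Intervening on Q: T = -11*Q + 56. Reaching 4 requires Q = 52/11, not an integer.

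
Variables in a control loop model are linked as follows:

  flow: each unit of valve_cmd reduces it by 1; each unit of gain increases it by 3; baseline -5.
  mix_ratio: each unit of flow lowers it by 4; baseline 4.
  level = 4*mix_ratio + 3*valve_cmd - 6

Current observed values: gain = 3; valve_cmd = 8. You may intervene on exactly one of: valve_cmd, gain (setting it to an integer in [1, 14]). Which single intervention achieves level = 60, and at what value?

set valve_cmd = 6

Intervening on valve_cmd: with other inputs at their observed values, level = 19*valve_cmd - 54. Solving for 60 gives valve_cmd = 6, within [1, 14].
Intervening on gain: level = -48*gain + 242. Reaching 60 requires gain = 91/24, not an integer.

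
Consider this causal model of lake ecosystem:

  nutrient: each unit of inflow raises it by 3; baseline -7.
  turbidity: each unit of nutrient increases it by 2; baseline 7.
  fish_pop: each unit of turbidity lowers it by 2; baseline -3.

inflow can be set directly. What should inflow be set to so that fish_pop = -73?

Substituting into the turbidity equation gives turbidity = 6*inflow - 7.
Substituting into the fish_pop equation gives fish_pop = -12*inflow + 11.
Solve -12*inflow + 11 = -73: inflow = (-73 - 11) / -12 = 7.

inflow = 7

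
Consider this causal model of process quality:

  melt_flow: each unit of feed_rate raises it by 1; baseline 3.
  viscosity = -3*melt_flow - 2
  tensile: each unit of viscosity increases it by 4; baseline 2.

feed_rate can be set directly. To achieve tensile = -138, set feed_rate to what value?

Substituting into the viscosity equation gives viscosity = -3*feed_rate - 11.
Substituting into the tensile equation gives tensile = -12*feed_rate - 42.
Solve -12*feed_rate - 42 = -138: feed_rate = (-138 + 42) / -12 = 8.

feed_rate = 8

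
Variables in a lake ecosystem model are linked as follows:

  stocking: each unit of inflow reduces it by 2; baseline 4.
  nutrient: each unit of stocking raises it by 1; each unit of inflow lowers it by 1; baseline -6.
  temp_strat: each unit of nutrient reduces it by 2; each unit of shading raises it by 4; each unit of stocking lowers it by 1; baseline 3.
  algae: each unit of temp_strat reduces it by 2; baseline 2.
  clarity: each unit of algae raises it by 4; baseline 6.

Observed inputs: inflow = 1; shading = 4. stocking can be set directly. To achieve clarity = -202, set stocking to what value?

stocking = 2

Intervening on stocking fixes its value directly, overriding its dependence on inflow.
Substituting into the nutrient equation gives nutrient = stocking - 7.
This gives temp_strat = -3*stocking + 33.
Substituting into the algae equation gives algae = 6*stocking - 64.
This gives clarity = 24*stocking - 250.
Solve 24*stocking - 250 = -202: stocking = (-202 + 250) / 24 = 2.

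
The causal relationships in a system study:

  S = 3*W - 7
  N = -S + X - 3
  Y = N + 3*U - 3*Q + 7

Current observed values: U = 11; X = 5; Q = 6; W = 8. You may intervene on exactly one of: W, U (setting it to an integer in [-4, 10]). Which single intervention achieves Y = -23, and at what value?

set U = 1

Intervening on W: Y = -3*W + 31. Reaching -23 requires W = 18, outside [-4, 10].
Intervening on U: with other inputs at their observed values, Y = 3*U - 26. Solving for -23 gives U = 1, within [-4, 10].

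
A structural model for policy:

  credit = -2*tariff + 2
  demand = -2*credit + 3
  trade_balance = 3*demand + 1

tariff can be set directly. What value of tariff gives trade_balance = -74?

tariff = -6

Substituting into the demand equation gives demand = 4*tariff - 1.
This gives trade_balance = 12*tariff - 2.
Solve 12*tariff - 2 = -74: tariff = (-74 + 2) / 12 = -6.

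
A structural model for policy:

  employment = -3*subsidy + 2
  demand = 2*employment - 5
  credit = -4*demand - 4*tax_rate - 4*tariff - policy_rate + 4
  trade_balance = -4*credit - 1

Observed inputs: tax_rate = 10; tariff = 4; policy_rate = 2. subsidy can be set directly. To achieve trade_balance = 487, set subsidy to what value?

subsidy = -3

Substituting into the demand equation gives demand = -6*subsidy - 1.
Substituting into the credit equation gives credit = 24*subsidy - 50.
Substituting into the trade_balance equation gives trade_balance = -96*subsidy + 199.
Solve -96*subsidy + 199 = 487: subsidy = (487 - 199) / -96 = -3.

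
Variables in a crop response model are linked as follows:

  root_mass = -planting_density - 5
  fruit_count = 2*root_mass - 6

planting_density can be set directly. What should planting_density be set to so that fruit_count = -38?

planting_density = 11

Substituting into the fruit_count equation gives fruit_count = -2*planting_density - 16.
Solve -2*planting_density - 16 = -38: planting_density = (-38 + 16) / -2 = 11.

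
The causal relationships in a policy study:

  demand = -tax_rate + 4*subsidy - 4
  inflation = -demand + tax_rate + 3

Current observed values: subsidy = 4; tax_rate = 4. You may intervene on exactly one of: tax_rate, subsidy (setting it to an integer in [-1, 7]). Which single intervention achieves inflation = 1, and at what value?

Intervening on tax_rate: with other inputs at their observed values, inflation = 2*tax_rate - 9. Solving for 1 gives tax_rate = 5, within [-1, 7].
Intervening on subsidy: inflation = -4*subsidy + 15. Reaching 1 requires subsidy = 7/2, not an integer.

set tax_rate = 5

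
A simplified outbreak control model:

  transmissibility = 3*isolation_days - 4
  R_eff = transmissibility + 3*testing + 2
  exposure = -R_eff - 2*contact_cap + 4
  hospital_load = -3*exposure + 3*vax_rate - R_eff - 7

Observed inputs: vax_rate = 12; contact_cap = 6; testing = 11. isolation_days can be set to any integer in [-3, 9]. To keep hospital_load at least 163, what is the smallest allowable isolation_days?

Substituting into the R_eff equation gives R_eff = 3*isolation_days + 31.
Substituting into the exposure equation gives exposure = -3*isolation_days - 39.
Substituting into the hospital_load equation gives hospital_load = 6*isolation_days + 115.
Require 6*isolation_days + 115 ≥ 163, so isolation_days ≥ 8.
The smallest integer in [-3, 9] satisfying this is 8.

isolation_days = 8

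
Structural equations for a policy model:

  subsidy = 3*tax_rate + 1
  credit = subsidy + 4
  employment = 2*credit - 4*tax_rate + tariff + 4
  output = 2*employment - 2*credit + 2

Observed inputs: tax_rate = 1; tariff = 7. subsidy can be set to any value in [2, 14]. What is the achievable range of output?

28 to 52

Intervening on subsidy fixes its value directly, overriding its dependence on tax_rate.
Substituting into the employment equation gives employment = 2*subsidy + 15.
So output = 2*subsidy + 24.
Linear in subsidy, so extremes are at the endpoints: subsidy = 2 gives output = 28; subsidy = 14 gives output = 52.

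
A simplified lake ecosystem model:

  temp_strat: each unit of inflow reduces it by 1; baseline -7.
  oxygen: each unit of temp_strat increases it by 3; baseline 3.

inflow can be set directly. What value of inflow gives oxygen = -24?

inflow = 2

Substituting into the oxygen equation gives oxygen = -3*inflow - 18.
Solve -3*inflow - 18 = -24: inflow = (-24 + 18) / -3 = 2.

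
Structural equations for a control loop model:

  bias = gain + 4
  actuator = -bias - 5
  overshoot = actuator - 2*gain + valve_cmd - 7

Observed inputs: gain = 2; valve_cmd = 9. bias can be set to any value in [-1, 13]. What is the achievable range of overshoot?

-20 to -6

Intervening on bias fixes its value directly, overriding its dependence on gain.
Substituting into the overshoot equation gives overshoot = -bias - 7.
Linear in bias, so extremes are at the endpoints: bias = -1 gives overshoot = -6; bias = 13 gives overshoot = -20.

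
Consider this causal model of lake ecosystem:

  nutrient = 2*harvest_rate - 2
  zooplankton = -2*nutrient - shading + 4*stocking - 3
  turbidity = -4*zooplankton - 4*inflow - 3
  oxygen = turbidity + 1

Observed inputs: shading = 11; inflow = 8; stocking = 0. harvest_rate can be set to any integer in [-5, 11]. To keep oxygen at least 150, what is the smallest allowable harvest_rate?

harvest_rate = 9

Substituting into the zooplankton equation gives zooplankton = -4*harvest_rate - 10.
turbidity becomes 16*harvest_rate + 5.
So oxygen = 16*harvest_rate + 6.
Require 16*harvest_rate + 6 ≥ 150, so harvest_rate ≥ 9.
The smallest integer in [-5, 11] satisfying this is 9.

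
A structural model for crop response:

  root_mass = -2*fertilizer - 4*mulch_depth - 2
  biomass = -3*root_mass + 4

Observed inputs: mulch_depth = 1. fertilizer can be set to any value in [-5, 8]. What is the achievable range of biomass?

Substituting into the root_mass equation gives root_mass = -2*fertilizer - 6.
So biomass = 6*fertilizer + 22.
Linear in fertilizer, so extremes are at the endpoints: fertilizer = -5 gives biomass = -8; fertilizer = 8 gives biomass = 70.

-8 to 70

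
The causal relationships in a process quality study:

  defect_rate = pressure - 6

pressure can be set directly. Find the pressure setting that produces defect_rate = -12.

pressure = -6

Solve pressure - 6 = -12: pressure = (-12 + 6) / 1 = -6.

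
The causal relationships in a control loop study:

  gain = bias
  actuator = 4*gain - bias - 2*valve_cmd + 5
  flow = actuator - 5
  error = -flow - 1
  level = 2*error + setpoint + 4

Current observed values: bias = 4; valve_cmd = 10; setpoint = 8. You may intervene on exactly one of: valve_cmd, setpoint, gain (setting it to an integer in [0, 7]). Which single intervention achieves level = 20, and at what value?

set setpoint = 2

Intervening on valve_cmd: level = 4*valve_cmd - 14. Reaching 20 requires valve_cmd = 17/2, not an integer.
Intervening on setpoint: with other inputs at their observed values, level = setpoint + 18. Solving for 20 gives setpoint = 2, within [0, 7].
Intervening on gain: level = -8*gain + 58. Reaching 20 requires gain = 19/4, not an integer.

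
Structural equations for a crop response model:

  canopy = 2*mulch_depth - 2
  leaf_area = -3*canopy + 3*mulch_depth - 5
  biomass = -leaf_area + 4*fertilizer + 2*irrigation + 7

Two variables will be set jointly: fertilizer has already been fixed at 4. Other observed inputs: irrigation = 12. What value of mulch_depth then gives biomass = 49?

mulch_depth = 1

With fertilizer held at 4:
Substituting into the leaf_area equation gives leaf_area = -3*mulch_depth + 1.
This gives biomass = 3*mulch_depth + 46.
Solve 3*mulch_depth + 46 = 49: mulch_depth = (49 - 46) / 3 = 1.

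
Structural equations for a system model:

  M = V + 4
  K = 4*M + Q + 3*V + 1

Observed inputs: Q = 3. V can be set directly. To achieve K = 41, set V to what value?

Substituting into the K equation gives K = 7*V + 20.
Solve 7*V + 20 = 41: V = (41 - 20) / 7 = 3.

V = 3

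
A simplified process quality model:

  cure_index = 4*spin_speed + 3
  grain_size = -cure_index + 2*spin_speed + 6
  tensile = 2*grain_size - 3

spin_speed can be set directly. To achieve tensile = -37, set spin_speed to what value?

spin_speed = 10

Substituting into the grain_size equation gives grain_size = -2*spin_speed + 3.
Substituting into the tensile equation gives tensile = -4*spin_speed + 3.
Solve -4*spin_speed + 3 = -37: spin_speed = (-37 - 3) / -4 = 10.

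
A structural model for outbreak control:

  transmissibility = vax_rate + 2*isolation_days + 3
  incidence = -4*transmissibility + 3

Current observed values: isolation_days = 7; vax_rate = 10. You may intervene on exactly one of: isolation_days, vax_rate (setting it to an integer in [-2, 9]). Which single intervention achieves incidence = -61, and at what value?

Intervening on isolation_days: incidence = -8*isolation_days - 49. Reaching -61 requires isolation_days = 3/2, not an integer.
Intervening on vax_rate: with other inputs at their observed values, incidence = -4*vax_rate - 65. Solving for -61 gives vax_rate = -1, within [-2, 9].

set vax_rate = -1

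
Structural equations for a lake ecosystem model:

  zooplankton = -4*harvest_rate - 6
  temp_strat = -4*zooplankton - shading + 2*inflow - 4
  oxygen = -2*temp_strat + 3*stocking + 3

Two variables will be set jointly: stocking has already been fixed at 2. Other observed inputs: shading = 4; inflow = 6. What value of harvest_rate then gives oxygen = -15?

harvest_rate = -1

With stocking held at 2:
Substituting into the temp_strat equation gives temp_strat = 16*harvest_rate + 28.
Substituting into the oxygen equation gives oxygen = -32*harvest_rate - 47.
Solve -32*harvest_rate - 47 = -15: harvest_rate = (-15 + 47) / -32 = -1.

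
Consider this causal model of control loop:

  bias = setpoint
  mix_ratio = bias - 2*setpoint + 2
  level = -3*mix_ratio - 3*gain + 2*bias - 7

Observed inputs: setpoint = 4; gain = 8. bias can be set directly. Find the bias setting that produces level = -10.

Intervening on bias fixes its value directly, overriding its dependence on setpoint.
Substituting into the mix_ratio equation gives mix_ratio = bias - 6.
level becomes -bias - 13.
Solve -bias - 13 = -10: bias = (-10 + 13) / -1 = -3.

bias = -3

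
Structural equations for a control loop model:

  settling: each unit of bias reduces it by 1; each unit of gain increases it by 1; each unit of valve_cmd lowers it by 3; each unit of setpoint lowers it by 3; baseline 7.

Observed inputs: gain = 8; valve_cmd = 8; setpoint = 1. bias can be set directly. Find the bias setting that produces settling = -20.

Substituting into the settling equation gives settling = -bias - 12.
Solve -bias - 12 = -20: bias = (-20 + 12) / -1 = 8.

bias = 8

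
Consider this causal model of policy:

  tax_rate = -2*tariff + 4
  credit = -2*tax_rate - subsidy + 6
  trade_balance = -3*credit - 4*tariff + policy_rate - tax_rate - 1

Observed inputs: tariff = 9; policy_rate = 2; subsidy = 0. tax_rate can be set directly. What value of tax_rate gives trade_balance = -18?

tax_rate = 7

Intervening on tax_rate fixes its value directly, overriding its dependence on tariff.
Substituting into the credit equation gives credit = -2*tax_rate + 6.
This gives trade_balance = 5*tax_rate - 53.
Solve 5*tax_rate - 53 = -18: tax_rate = (-18 + 53) / 5 = 7.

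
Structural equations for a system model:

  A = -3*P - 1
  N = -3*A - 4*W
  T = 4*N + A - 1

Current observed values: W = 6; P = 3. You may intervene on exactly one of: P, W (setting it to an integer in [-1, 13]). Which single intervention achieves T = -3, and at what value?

set W = 7

Intervening on P: T = 33*P - 86. Reaching -3 requires P = 83/33, not an integer.
Intervening on W: with other inputs at their observed values, T = -16*W + 109. Solving for -3 gives W = 7, within [-1, 13].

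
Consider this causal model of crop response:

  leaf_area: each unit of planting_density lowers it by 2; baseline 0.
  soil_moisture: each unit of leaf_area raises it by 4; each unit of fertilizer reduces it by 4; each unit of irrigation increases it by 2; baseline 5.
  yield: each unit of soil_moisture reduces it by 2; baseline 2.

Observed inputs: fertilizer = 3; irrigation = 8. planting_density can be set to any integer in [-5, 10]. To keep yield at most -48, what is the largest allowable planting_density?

planting_density = -2

Substituting into the soil_moisture equation gives soil_moisture = -8*planting_density + 9.
yield becomes 16*planting_density - 16.
Require 16*planting_density - 16 ≤ -48, so planting_density ≤ -2.
The largest integer in [-5, 10] satisfying this is -2.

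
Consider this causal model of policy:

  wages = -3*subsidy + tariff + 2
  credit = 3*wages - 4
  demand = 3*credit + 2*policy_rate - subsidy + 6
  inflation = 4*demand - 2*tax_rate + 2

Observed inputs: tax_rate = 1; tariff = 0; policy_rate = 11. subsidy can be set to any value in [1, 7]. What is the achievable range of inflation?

Substituting into the wages equation gives wages = -3*subsidy + 2.
Substituting into the credit equation gives credit = -9*subsidy + 2.
Substituting into the demand equation gives demand = -28*subsidy + 34.
Substituting into the inflation equation gives inflation = -112*subsidy + 136.
Linear in subsidy, so extremes are at the endpoints: subsidy = 1 gives inflation = 24; subsidy = 7 gives inflation = -648.

-648 to 24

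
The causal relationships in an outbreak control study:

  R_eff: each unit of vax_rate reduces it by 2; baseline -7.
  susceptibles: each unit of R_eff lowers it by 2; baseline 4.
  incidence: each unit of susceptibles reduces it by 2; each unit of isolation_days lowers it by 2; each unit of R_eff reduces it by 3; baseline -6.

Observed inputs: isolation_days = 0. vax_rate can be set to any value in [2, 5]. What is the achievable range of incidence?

-31 to -25

Substituting into the susceptibles equation gives susceptibles = 4*vax_rate + 18.
Substituting into the incidence equation gives incidence = -2*vax_rate - 21.
Linear in vax_rate, so extremes are at the endpoints: vax_rate = 2 gives incidence = -25; vax_rate = 5 gives incidence = -31.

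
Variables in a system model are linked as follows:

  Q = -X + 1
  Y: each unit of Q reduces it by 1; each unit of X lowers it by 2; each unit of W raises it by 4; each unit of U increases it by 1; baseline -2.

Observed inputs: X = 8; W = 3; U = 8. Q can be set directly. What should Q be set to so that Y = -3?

Q = 5

Intervening on Q fixes its value directly, overriding its dependence on X.
Substituting into the Y equation gives Y = -Q + 2.
Solve -Q + 2 = -3: Q = (-3 - 2) / -1 = 5.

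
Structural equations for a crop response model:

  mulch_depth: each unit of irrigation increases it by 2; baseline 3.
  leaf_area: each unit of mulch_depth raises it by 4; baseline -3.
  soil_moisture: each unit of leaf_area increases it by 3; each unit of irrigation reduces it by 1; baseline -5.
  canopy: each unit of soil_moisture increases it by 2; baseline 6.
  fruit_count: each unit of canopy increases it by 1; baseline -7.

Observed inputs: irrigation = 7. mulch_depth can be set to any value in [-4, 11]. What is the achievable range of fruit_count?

Intervening on mulch_depth fixes its value directly, overriding its dependence on irrigation.
Substituting into the soil_moisture equation gives soil_moisture = 12*mulch_depth - 21.
Substituting into the canopy equation gives canopy = 24*mulch_depth - 36.
Substituting into the fruit_count equation gives fruit_count = 24*mulch_depth - 43.
Linear in mulch_depth, so extremes are at the endpoints: mulch_depth = -4 gives fruit_count = -139; mulch_depth = 11 gives fruit_count = 221.

-139 to 221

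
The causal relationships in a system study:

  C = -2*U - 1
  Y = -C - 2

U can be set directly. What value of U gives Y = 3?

Substituting into the Y equation gives Y = 2*U - 1.
Solve 2*U - 1 = 3: U = (3 + 1) / 2 = 2.

U = 2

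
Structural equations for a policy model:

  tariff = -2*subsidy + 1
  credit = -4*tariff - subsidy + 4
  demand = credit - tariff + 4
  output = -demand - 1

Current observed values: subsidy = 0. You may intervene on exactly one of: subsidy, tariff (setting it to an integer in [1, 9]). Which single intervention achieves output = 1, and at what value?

set tariff = 2

Intervening on subsidy: output = -9*subsidy - 4. Reaching 1 requires subsidy = -5/9, not an integer.
Intervening on tariff: with other inputs at their observed values, output = 5*tariff - 9. Solving for 1 gives tariff = 2, within [1, 9].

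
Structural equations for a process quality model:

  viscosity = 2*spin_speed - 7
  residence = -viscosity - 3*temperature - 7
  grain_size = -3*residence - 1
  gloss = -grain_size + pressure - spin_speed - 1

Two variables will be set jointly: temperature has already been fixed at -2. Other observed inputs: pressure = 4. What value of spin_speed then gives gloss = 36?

spin_speed = -2

With temperature held at -2:
Substituting into the residence equation gives residence = -2*spin_speed + 6.
Substituting into the grain_size equation gives grain_size = 6*spin_speed - 19.
So gloss = -7*spin_speed + 22.
Solve -7*spin_speed + 22 = 36: spin_speed = (36 - 22) / -7 = -2.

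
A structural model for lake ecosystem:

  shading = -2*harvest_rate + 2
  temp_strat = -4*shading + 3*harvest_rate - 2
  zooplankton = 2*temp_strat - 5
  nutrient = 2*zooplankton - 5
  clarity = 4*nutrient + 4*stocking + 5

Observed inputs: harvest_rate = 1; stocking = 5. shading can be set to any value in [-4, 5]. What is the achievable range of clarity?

-339 to 237

Intervening on shading fixes its value directly, overriding its dependence on harvest_rate.
Substituting into the temp_strat equation gives temp_strat = -4*shading + 1.
Substituting into the zooplankton equation gives zooplankton = -8*shading - 3.
Substituting into the nutrient equation gives nutrient = -16*shading - 11.
clarity becomes -64*shading - 19.
Linear in shading, so extremes are at the endpoints: shading = -4 gives clarity = 237; shading = 5 gives clarity = -339.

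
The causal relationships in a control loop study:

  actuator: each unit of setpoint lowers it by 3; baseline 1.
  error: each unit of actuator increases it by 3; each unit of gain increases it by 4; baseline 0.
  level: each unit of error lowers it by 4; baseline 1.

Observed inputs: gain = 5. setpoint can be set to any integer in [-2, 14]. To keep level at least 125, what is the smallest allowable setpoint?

setpoint = 6

Substituting into the error equation gives error = -9*setpoint + 23.
This gives level = 36*setpoint - 91.
Require 36*setpoint - 91 ≥ 125, so setpoint ≥ 6.
The smallest integer in [-2, 14] satisfying this is 6.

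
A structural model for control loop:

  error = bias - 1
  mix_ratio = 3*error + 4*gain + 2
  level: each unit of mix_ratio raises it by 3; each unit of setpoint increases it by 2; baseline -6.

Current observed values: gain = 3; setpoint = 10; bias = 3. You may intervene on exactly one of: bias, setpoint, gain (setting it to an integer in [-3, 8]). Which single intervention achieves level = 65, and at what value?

Intervening on bias: with other inputs at their observed values, level = 9*bias + 47. Solving for 65 gives bias = 2, within [-3, 8].
Intervening on setpoint: level = 2*setpoint + 54. Reaching 65 requires setpoint = 11/2, not an integer.
Intervening on gain: level = 12*gain + 38. Reaching 65 requires gain = 9/4, not an integer.

set bias = 2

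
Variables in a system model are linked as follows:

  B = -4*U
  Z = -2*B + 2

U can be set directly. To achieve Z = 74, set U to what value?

Substituting into the Z equation gives Z = 8*U + 2.
Solve 8*U + 2 = 74: U = (74 - 2) / 8 = 9.

U = 9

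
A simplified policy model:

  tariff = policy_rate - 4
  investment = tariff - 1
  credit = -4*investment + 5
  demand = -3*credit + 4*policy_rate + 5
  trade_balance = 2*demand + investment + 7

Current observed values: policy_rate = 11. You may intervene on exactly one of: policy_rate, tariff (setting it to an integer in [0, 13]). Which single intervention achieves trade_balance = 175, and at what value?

set tariff = 5

Intervening on policy_rate: trade_balance = 33*policy_rate - 138. Reaching 175 requires policy_rate = 313/33, not an integer.
Intervening on tariff: with other inputs at their observed values, trade_balance = 25*tariff + 50. Solving for 175 gives tariff = 5, within [0, 13].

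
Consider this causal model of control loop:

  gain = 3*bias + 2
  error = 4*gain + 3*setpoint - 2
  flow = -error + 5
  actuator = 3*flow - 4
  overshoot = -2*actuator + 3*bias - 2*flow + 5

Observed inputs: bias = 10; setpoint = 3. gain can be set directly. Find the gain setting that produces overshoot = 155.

Intervening on gain fixes its value directly, overriding its dependence on bias.
Substituting into the error equation gives error = 4*gain + 7.
Substituting into the flow equation gives flow = -4*gain - 2.
Substituting into the actuator equation gives actuator = -12*gain - 10.
This gives overshoot = 32*gain + 59.
Solve 32*gain + 59 = 155: gain = (155 - 59) / 32 = 3.

gain = 3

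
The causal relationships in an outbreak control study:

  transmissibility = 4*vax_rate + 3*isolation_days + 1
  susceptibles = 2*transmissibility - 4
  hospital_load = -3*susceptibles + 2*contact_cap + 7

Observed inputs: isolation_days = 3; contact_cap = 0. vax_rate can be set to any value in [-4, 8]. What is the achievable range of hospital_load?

-233 to 55

Substituting into the transmissibility equation gives transmissibility = 4*vax_rate + 10.
So susceptibles = 8*vax_rate + 16.
Substituting into the hospital_load equation gives hospital_load = -24*vax_rate - 41.
Linear in vax_rate, so extremes are at the endpoints: vax_rate = -4 gives hospital_load = 55; vax_rate = 8 gives hospital_load = -233.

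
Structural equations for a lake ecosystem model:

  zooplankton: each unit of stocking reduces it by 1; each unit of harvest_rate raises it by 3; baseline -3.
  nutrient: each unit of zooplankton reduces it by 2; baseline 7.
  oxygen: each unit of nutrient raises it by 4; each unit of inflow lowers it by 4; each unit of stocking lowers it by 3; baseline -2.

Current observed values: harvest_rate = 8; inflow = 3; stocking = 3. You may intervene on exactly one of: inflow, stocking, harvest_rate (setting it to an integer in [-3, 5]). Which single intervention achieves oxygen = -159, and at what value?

set stocking = -1

Intervening on inflow: oxygen = -4*inflow - 127. Reaching -159 requires inflow = 8, outside [-3, 5].
Intervening on stocking: with other inputs at their observed values, oxygen = 5*stocking - 154. Solving for -159 gives stocking = -1, within [-3, 5].
Intervening on harvest_rate: oxygen = -24*harvest_rate + 53. Reaching -159 requires harvest_rate = 53/6, not an integer.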